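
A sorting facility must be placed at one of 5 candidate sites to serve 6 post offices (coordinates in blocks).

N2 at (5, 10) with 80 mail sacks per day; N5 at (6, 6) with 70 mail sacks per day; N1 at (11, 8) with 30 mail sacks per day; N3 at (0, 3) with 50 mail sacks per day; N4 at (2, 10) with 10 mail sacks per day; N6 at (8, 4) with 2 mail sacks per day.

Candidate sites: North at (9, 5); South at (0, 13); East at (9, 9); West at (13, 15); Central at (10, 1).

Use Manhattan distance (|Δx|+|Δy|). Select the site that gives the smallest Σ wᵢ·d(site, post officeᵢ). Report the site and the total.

East, total 1752 blocks

Total weighted distance at each candidate:
  North (9, 5): total = 1824
  South (0, 13): total = 2614
  East (9, 9): total = 1752
  West (13, 15): total = 3872
  Central (10, 1): total = 2770
Minimum is at East with total 1752 blocks.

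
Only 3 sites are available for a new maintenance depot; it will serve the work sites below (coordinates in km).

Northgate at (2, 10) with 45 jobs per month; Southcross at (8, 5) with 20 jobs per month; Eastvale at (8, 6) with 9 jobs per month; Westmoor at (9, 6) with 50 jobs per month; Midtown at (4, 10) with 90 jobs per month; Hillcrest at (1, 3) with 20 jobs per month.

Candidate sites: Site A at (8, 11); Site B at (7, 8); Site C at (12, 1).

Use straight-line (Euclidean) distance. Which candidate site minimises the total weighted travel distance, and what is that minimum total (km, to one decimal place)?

Total weighted distance at each candidate:
  Site A (8, 11): total = 1277.4
  Site B (7, 8): total = 947.8
  Site C (12, 1): total = 2375.1
Minimum is at Site B with total 947.8 km.

Site B, total 947.8 km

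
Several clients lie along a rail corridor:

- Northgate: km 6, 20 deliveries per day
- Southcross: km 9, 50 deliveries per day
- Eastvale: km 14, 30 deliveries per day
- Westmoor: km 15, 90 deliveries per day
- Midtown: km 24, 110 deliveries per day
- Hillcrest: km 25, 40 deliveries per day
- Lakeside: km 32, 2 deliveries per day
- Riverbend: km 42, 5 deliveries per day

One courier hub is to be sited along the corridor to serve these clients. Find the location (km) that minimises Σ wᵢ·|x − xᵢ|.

x = 15

For a sum of weighted absolute distances on a line, the optimum is the weighted median (not the mean). Total weight W = 347; half-weight = 173.5.
Sort by position and accumulate weight:
  km 6 (Northgate, w=20) → cum 20
  km 9 (Southcross, w=50) → cum 70
  km 14 (Eastvale, w=30) → cum 100
  km 15 (Westmoor, w=90) → cum 190  ≥ 173.5 → median here
  km 24 (Midtown, w=110) → cum 300
  km 25 (Hillcrest, w=40) → cum 340
  km 32 (Lakeside, w=2) → cum 342
  km 42 (Riverbend, w=5) → cum 347
Optimal location: km 15.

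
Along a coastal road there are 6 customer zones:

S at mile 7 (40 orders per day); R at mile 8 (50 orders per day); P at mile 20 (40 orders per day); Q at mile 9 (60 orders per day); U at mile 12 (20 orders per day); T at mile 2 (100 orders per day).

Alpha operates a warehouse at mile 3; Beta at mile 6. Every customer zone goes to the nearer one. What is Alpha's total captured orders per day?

100

The indifferent point is the midpoint (3+6)/2 = 4.5; customer zones left of it (closer to Alpha at 3) go to Alpha, those right go to Beta.
  T at 2 (w=100) → Alpha
  S at 7 (w=40) → Beta
  R at 8 (w=50) → Beta
  Q at 9 (w=60) → Beta
  U at 12 (w=20) → Beta
  P at 20 (w=40) → Beta
Alpha captures 100; Beta captures 210.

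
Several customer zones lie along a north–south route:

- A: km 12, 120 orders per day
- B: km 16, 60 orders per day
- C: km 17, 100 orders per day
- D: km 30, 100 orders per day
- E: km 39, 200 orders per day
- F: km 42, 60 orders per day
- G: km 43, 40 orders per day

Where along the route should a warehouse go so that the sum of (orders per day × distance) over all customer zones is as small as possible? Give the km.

For a sum of weighted absolute distances on a line, the optimum is the weighted median (not the mean). Total weight W = 680; half-weight = 340.
Sort by position and accumulate weight:
  km 12 (A, w=120) → cum 120
  km 16 (B, w=60) → cum 180
  km 17 (C, w=100) → cum 280
  km 30 (D, w=100) → cum 380  ≥ 340 → median here
  km 39 (E, w=200) → cum 580
  km 42 (F, w=60) → cum 640
  km 43 (G, w=40) → cum 680
Optimal location: km 30.

x = 30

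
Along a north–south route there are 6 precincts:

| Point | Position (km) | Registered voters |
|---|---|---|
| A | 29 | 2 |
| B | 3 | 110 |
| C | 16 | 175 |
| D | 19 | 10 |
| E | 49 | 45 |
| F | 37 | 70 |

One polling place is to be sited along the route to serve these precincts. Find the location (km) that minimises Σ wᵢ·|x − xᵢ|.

For a sum of weighted absolute distances on a line, the optimum is the weighted median (not the mean). Total weight W = 412; half-weight = 206.
Sort by position and accumulate weight:
  km 3 (B, w=110) → cum 110
  km 16 (C, w=175) → cum 285  ≥ 206 → median here
  km 19 (D, w=10) → cum 295
  km 29 (A, w=2) → cum 297
  km 37 (F, w=70) → cum 367
  km 49 (E, w=45) → cum 412
Optimal location: km 16.

x = 16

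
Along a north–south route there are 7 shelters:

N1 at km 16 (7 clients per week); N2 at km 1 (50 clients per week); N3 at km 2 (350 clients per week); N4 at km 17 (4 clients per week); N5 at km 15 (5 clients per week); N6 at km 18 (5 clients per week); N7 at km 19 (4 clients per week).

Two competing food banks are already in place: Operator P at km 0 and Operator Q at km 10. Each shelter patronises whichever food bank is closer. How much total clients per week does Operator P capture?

400

The indifferent point is the midpoint (0+10)/2 = 5; shelters left of it (closer to Operator P at 0) go to Operator P, those right go to Operator Q.
  N2 at 1 (w=50) → Operator P
  N3 at 2 (w=350) → Operator P
  N5 at 15 (w=5) → Operator Q
  N1 at 16 (w=7) → Operator Q
  N4 at 17 (w=4) → Operator Q
  N6 at 18 (w=5) → Operator Q
  N7 at 19 (w=4) → Operator Q
Operator P captures 400; Operator Q captures 25.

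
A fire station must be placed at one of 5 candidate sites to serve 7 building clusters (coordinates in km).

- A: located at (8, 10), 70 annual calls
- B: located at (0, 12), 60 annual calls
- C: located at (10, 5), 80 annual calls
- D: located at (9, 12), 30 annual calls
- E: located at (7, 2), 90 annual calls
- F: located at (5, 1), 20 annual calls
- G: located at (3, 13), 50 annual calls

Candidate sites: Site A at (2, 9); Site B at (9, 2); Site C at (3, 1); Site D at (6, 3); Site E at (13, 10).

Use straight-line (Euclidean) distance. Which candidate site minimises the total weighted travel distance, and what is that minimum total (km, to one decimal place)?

Site D, total 2495.0 km

Total weighted distance at each candidate:
  Site A (2, 9): total = 2737.4
  Site B (9, 2): total = 2813.5
  Site C (3, 1): total = 3436.8
  Site D (6, 3): total = 2495.0
  Site E (13, 10): total = 3402.7
Minimum is at Site D with total 2495.0 km.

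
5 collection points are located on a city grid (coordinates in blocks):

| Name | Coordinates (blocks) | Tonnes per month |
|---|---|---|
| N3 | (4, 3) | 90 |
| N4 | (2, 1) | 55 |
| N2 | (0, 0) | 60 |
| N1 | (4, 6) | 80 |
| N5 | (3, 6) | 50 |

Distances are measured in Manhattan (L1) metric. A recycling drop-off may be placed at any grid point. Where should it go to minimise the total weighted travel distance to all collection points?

(4, 3)

Manhattan distance separates: Σwᵢ(|x−xᵢ|+|y−yᵢ|) = Σwᵢ|x−xᵢ| + Σwᵢ|y−yᵢ|, so x and y are optimised independently as 1-D weighted medians.
Total weight W = 335; half = 167.5.
x-coordinate, sorted with cumulative weight:
  x=0 (N2, w=60) cum 60
  x=2 (N4, w=55) cum 115
  x=3 (N5, w=50) cum 165
  x=4 (N3, w=90) cum 255  ← median
  x=4 (N1, w=80) cum 335
⇒ x* = 4
y-coordinate, sorted with cumulative weight:
  y=0 (N2, w=60) cum 60
  y=1 (N4, w=55) cum 115
  y=3 (N3, w=90) cum 205  ← median
  y=6 (N1, w=80) cum 285
  y=6 (N5, w=50) cum 335
⇒ y* = 3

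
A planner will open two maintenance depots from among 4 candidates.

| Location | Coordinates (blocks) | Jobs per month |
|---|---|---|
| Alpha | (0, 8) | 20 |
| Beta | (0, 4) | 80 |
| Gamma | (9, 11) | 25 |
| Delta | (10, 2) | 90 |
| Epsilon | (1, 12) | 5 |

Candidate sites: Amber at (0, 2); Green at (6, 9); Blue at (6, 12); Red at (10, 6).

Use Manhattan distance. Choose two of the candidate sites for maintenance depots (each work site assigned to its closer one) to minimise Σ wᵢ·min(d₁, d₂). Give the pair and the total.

Evaluate every pair (each demand assigned to the nearer of the two):
  {Amber, Red}: total = 845
  {Amber, Blue}: total = 1305
  {Amber, Green}: total = 1345
  {Green, Red}: total = 1545
  {Blue, Red}: total = 1645
  {Green, Blue}: total = 2135
Best pair: {Amber, Red} with total 845.

{Amber, Red}, total 845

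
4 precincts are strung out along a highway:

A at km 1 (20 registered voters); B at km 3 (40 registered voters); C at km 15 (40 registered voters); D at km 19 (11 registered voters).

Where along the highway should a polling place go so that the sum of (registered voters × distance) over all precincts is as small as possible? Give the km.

For a sum of weighted absolute distances on a line, the optimum is the weighted median (not the mean). Total weight W = 111; half-weight = 55.5.
Sort by position and accumulate weight:
  km 1 (A, w=20) → cum 20
  km 3 (B, w=40) → cum 60  ≥ 55.5 → median here
  km 15 (C, w=40) → cum 100
  km 19 (D, w=11) → cum 111
Optimal location: km 3.

x = 3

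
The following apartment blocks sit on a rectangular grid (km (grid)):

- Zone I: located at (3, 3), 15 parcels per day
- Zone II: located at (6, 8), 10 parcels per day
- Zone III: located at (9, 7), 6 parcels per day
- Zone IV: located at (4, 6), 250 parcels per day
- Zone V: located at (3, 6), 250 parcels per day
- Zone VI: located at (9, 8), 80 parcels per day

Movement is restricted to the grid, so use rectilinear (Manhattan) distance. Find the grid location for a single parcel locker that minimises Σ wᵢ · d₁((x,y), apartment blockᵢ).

Manhattan distance separates: Σwᵢ(|x−xᵢ|+|y−yᵢ|) = Σwᵢ|x−xᵢ| + Σwᵢ|y−yᵢ|, so x and y are optimised independently as 1-D weighted medians.
Total weight W = 611; half = 305.5.
x-coordinate, sorted with cumulative weight:
  x=3 (Zone I, w=15) cum 15
  x=3 (Zone V, w=250) cum 265
  x=4 (Zone IV, w=250) cum 515  ← median
  x=6 (Zone II, w=10) cum 525
  x=9 (Zone III, w=6) cum 531
  x=9 (Zone VI, w=80) cum 611
⇒ x* = 4
y-coordinate, sorted with cumulative weight:
  y=3 (Zone I, w=15) cum 15
  y=6 (Zone IV, w=250) cum 265
  y=6 (Zone V, w=250) cum 515  ← median
  y=7 (Zone III, w=6) cum 521
  y=8 (Zone II, w=10) cum 531
  y=8 (Zone VI, w=80) cum 611
⇒ y* = 6

(4, 6)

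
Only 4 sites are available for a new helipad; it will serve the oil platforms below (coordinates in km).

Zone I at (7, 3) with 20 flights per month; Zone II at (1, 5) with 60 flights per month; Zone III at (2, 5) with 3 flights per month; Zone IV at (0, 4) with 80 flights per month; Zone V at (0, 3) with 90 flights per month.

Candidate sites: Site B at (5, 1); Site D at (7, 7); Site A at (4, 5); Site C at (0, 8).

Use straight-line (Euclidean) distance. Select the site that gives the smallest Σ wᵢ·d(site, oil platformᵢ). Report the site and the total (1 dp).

Total weighted distance at each candidate:
  Site B (5, 1): total = 1362.1
  Site D (7, 7): total = 1810.5
  Site A (4, 5): total = 990.5
  Site C (0, 8): total = 1142.6
Minimum is at Site A with total 990.5 km.

Site A, total 990.5 km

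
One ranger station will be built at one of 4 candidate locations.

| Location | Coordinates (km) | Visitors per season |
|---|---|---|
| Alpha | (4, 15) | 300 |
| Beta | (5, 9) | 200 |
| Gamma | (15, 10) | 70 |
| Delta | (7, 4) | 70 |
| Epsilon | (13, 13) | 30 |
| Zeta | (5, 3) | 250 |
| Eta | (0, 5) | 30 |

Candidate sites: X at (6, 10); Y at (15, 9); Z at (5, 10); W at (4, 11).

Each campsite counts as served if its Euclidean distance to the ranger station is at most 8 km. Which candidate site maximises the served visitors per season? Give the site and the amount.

Coverage radius r = 8 km; a point is covered iff (Δx)²+(Δy)² ≤ 8² = 64.
  X (6, 10): covers {Alpha, Beta, Delta, Epsilon, Zeta, Eta} → 880
  Y (15, 9): covers {Gamma, Epsilon} → 100
  Z (5, 10): covers {Alpha, Beta, Delta, Zeta, Eta} → 850
  W (4, 11): covers {Alpha, Beta, Delta, Eta} → 600
Maximum coverage at X: 880 visitors per season.

X, covering 880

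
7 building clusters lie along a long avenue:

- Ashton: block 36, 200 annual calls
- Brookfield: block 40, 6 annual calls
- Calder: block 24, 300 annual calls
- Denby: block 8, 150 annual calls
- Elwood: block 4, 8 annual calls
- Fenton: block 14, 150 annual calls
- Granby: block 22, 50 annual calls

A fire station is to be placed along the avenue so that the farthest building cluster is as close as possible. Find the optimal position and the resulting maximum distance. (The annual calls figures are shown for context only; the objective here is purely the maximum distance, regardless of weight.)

location 22, max distance 18

The 1-center on a line is the midpoint of the two extreme points: leftmost at 4, rightmost at 40.
Optimal location = (4 + 40)/2 = 22; maximum distance = (40 − 4)/2 = 18.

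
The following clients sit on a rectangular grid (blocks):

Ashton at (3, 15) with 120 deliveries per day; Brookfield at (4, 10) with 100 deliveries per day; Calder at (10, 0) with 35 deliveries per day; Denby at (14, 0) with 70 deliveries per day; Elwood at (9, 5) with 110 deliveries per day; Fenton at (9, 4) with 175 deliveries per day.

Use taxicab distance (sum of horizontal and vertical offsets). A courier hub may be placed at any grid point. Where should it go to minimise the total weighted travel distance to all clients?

Manhattan distance separates: Σwᵢ(|x−xᵢ|+|y−yᵢ|) = Σwᵢ|x−xᵢ| + Σwᵢ|y−yᵢ|, so x and y are optimised independently as 1-D weighted medians.
Total weight W = 610; half = 305.
x-coordinate, sorted with cumulative weight:
  x=3 (Ashton, w=120) cum 120
  x=4 (Brookfield, w=100) cum 220
  x=9 (Elwood, w=110) cum 330  ← median
  x=9 (Fenton, w=175) cum 505
  x=10 (Calder, w=35) cum 540
  x=14 (Denby, w=70) cum 610
⇒ x* = 9
y-coordinate, sorted with cumulative weight:
  y=0 (Calder, w=35) cum 35
  y=0 (Denby, w=70) cum 105
  y=4 (Fenton, w=175) cum 280
  y=5 (Elwood, w=110) cum 390  ← median
  y=10 (Brookfield, w=100) cum 490
  y=15 (Ashton, w=120) cum 610
⇒ y* = 5

(9, 5)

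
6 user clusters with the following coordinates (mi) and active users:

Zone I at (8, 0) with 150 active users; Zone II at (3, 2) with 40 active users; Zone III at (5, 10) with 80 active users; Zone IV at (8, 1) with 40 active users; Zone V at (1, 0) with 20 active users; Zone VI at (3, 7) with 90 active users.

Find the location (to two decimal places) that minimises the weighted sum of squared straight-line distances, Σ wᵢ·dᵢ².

The minimiser of Σwᵢ‖p−pᵢ‖² is the weighted centroid p* = (Σwᵢpᵢ)/(Σwᵢ).
Σwᵢ = 420.
Σwᵢxᵢ = 150·8 + 40·3 + 80·5 + 40·8 + 20·1 + 90·3 = 2330.
Σwᵢyᵢ = 150·0 + 40·2 + 80·10 + 40·1 + 20·0 + 90·7 = 1550.
x* = 2330/420 = 5.55, y* = 1550/420 = 3.69.

(5.55, 3.69)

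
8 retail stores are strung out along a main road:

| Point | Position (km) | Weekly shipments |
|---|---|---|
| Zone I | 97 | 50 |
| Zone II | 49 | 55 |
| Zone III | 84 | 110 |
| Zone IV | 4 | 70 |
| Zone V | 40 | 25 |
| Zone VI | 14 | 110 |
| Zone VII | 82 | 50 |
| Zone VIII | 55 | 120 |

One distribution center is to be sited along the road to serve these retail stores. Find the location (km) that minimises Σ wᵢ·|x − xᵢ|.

For a sum of weighted absolute distances on a line, the optimum is the weighted median (not the mean). Total weight W = 590; half-weight = 295.
Sort by position and accumulate weight:
  km 4 (Zone IV, w=70) → cum 70
  km 14 (Zone VI, w=110) → cum 180
  km 40 (Zone V, w=25) → cum 205
  km 49 (Zone II, w=55) → cum 260
  km 55 (Zone VIII, w=120) → cum 380  ≥ 295 → median here
  km 82 (Zone VII, w=50) → cum 430
  km 84 (Zone III, w=110) → cum 540
  km 97 (Zone I, w=50) → cum 590
Optimal location: km 55.

x = 55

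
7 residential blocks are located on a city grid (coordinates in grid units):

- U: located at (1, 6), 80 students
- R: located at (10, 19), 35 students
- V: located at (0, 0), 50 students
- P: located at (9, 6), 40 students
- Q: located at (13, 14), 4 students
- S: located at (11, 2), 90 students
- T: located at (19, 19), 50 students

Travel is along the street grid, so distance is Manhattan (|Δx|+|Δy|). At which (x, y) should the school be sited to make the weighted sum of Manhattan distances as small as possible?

(10, 6)

Manhattan distance separates: Σwᵢ(|x−xᵢ|+|y−yᵢ|) = Σwᵢ|x−xᵢ| + Σwᵢ|y−yᵢ|, so x and y are optimised independently as 1-D weighted medians.
Total weight W = 349; half = 174.5.
x-coordinate, sorted with cumulative weight:
  x=0 (V, w=50) cum 50
  x=1 (U, w=80) cum 130
  x=9 (P, w=40) cum 170
  x=10 (R, w=35) cum 205  ← median
  x=11 (S, w=90) cum 295
  x=13 (Q, w=4) cum 299
  x=19 (T, w=50) cum 349
⇒ x* = 10
y-coordinate, sorted with cumulative weight:
  y=0 (V, w=50) cum 50
  y=2 (S, w=90) cum 140
  y=6 (U, w=80) cum 220  ← median
  y=6 (P, w=40) cum 260
  y=14 (Q, w=4) cum 264
  y=19 (R, w=35) cum 299
  y=19 (T, w=50) cum 349
⇒ y* = 6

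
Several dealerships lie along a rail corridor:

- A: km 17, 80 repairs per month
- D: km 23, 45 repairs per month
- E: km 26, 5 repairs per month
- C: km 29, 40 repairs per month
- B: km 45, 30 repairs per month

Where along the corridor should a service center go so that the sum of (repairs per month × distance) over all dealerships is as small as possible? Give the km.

x = 23

For a sum of weighted absolute distances on a line, the optimum is the weighted median (not the mean). Total weight W = 200; half-weight = 100.
Sort by position and accumulate weight:
  km 17 (A, w=80) → cum 80
  km 23 (D, w=45) → cum 125  ≥ 100 → median here
  km 26 (E, w=5) → cum 130
  km 29 (C, w=40) → cum 170
  km 45 (B, w=30) → cum 200
Optimal location: km 23.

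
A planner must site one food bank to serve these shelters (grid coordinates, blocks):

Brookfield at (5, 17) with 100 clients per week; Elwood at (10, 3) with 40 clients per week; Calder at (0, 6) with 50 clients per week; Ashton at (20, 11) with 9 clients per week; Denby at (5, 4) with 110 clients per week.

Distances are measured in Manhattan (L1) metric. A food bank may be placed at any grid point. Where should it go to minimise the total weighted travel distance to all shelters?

Manhattan distance separates: Σwᵢ(|x−xᵢ|+|y−yᵢ|) = Σwᵢ|x−xᵢ| + Σwᵢ|y−yᵢ|, so x and y are optimised independently as 1-D weighted medians.
Total weight W = 309; half = 154.5.
x-coordinate, sorted with cumulative weight:
  x=0 (Calder, w=50) cum 50
  x=5 (Brookfield, w=100) cum 150
  x=5 (Denby, w=110) cum 260  ← median
  x=10 (Elwood, w=40) cum 300
  x=20 (Ashton, w=9) cum 309
⇒ x* = 5
y-coordinate, sorted with cumulative weight:
  y=3 (Elwood, w=40) cum 40
  y=4 (Denby, w=110) cum 150
  y=6 (Calder, w=50) cum 200  ← median
  y=11 (Ashton, w=9) cum 209
  y=17 (Brookfield, w=100) cum 309
⇒ y* = 6

(5, 6)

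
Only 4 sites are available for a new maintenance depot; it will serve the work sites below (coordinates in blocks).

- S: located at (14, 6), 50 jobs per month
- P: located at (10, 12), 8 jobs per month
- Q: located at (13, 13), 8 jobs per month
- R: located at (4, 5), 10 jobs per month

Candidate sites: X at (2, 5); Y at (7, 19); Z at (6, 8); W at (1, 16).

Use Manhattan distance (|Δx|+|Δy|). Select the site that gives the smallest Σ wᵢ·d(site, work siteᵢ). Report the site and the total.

Total weighted distance at each candidate:
  X (2, 5): total = 942
  Y (7, 19): total = 1346
  Z (6, 8): total = 710
  W (1, 16): total = 1514
Minimum is at Z with total 710 blocks.

Z, total 710 blocks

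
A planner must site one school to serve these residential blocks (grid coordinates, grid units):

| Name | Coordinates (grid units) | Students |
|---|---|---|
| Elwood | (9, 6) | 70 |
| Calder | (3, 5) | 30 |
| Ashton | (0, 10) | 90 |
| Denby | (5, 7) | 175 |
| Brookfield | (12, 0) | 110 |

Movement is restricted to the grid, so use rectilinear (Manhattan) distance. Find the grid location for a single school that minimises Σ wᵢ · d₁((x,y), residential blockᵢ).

Manhattan distance separates: Σwᵢ(|x−xᵢ|+|y−yᵢ|) = Σwᵢ|x−xᵢ| + Σwᵢ|y−yᵢ|, so x and y are optimised independently as 1-D weighted medians.
Total weight W = 475; half = 237.5.
x-coordinate, sorted with cumulative weight:
  x=0 (Ashton, w=90) cum 90
  x=3 (Calder, w=30) cum 120
  x=5 (Denby, w=175) cum 295  ← median
  x=9 (Elwood, w=70) cum 365
  x=12 (Brookfield, w=110) cum 475
⇒ x* = 5
y-coordinate, sorted with cumulative weight:
  y=0 (Brookfield, w=110) cum 110
  y=5 (Calder, w=30) cum 140
  y=6 (Elwood, w=70) cum 210
  y=7 (Denby, w=175) cum 385  ← median
  y=10 (Ashton, w=90) cum 475
⇒ y* = 7

(5, 7)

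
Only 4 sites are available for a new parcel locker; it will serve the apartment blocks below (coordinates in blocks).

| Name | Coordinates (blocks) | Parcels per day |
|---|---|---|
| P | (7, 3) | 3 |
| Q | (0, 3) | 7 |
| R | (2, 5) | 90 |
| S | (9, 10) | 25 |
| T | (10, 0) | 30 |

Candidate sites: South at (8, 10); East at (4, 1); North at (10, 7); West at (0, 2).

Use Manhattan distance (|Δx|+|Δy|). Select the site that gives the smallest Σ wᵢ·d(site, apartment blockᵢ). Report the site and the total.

Total weighted distance at each candidate:
  South (8, 10): total = 1504
  East (4, 1): total = 1157
  North (10, 7): total = 1329
  West (0, 2): total = 1266
Minimum is at East with total 1157 blocks.

East, total 1157 blocks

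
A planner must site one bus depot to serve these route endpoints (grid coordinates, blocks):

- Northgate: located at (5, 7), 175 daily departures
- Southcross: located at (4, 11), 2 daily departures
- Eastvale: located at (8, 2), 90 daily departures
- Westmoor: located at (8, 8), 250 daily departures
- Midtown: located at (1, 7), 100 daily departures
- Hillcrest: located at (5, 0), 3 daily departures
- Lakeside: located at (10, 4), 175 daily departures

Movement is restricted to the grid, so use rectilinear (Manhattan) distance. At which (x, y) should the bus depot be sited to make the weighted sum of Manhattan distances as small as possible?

(8, 7)

Manhattan distance separates: Σwᵢ(|x−xᵢ|+|y−yᵢ|) = Σwᵢ|x−xᵢ| + Σwᵢ|y−yᵢ|, so x and y are optimised independently as 1-D weighted medians.
Total weight W = 795; half = 397.5.
x-coordinate, sorted with cumulative weight:
  x=1 (Midtown, w=100) cum 100
  x=4 (Southcross, w=2) cum 102
  x=5 (Northgate, w=175) cum 277
  x=5 (Hillcrest, w=3) cum 280
  x=8 (Eastvale, w=90) cum 370
  x=8 (Westmoor, w=250) cum 620  ← median
  x=10 (Lakeside, w=175) cum 795
⇒ x* = 8
y-coordinate, sorted with cumulative weight:
  y=0 (Hillcrest, w=3) cum 3
  y=2 (Eastvale, w=90) cum 93
  y=4 (Lakeside, w=175) cum 268
  y=7 (Northgate, w=175) cum 443  ← median
  y=7 (Midtown, w=100) cum 543
  y=8 (Westmoor, w=250) cum 793
  y=11 (Southcross, w=2) cum 795
⇒ y* = 7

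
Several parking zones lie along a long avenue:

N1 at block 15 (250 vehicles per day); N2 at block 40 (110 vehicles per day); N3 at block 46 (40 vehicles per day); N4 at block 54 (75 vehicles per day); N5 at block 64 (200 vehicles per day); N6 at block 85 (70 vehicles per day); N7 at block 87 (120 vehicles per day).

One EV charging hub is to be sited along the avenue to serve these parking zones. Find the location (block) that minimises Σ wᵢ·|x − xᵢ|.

For a sum of weighted absolute distances on a line, the optimum is the weighted median (not the mean). Total weight W = 865; half-weight = 432.5.
Sort by position and accumulate weight:
  block 15 (N1, w=250) → cum 250
  block 40 (N2, w=110) → cum 360
  block 46 (N3, w=40) → cum 400
  block 54 (N4, w=75) → cum 475  ≥ 432.5 → median here
  block 64 (N5, w=200) → cum 675
  block 85 (N6, w=70) → cum 745
  block 87 (N7, w=120) → cum 865
Optimal location: block 54.

x = 54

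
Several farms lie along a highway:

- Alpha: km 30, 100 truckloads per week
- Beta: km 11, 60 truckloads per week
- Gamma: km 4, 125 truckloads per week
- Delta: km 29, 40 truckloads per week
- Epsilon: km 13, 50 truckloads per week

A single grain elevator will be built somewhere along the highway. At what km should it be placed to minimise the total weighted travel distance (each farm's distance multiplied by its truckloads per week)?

x = 13

For a sum of weighted absolute distances on a line, the optimum is the weighted median (not the mean). Total weight W = 375; half-weight = 187.5.
Sort by position and accumulate weight:
  km 4 (Gamma, w=125) → cum 125
  km 11 (Beta, w=60) → cum 185
  km 13 (Epsilon, w=50) → cum 235  ≥ 187.5 → median here
  km 29 (Delta, w=40) → cum 275
  km 30 (Alpha, w=100) → cum 375
Optimal location: km 13.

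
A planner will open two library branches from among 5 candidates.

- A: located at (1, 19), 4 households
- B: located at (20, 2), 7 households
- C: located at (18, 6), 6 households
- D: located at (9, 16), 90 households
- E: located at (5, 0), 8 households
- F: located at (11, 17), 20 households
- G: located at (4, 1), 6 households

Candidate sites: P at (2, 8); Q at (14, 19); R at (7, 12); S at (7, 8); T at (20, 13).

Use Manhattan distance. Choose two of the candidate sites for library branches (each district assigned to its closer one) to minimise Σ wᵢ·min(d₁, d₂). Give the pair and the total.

{R, T}, total 1099

Evaluate every pair (each demand assigned to the nearer of the two):
  {R, T}: total = 1099
  {R, S}: total = 1123
  {Q, R}: total = 1151
  {P, R}: total = 1173
  {Q, S}: total = 1223
  {P, Q}: total = 1273
  {Q, T}: total = 1395
  {S, T}: total = 1499
  {P, S}: total = 1553
  {P, T}: total = 1841
Best pair: {R, T} with total 1099.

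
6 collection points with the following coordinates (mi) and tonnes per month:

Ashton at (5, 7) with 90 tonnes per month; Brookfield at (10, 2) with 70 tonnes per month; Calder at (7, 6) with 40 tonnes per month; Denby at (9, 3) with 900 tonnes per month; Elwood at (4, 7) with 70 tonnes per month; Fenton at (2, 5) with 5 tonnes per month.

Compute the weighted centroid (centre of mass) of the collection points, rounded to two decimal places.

The minimiser of Σwᵢ‖p−pᵢ‖² is the weighted centroid p* = (Σwᵢpᵢ)/(Σwᵢ).
Σwᵢ = 1175.
Σwᵢxᵢ = 90·5 + 70·10 + 40·7 + 900·9 + 70·4 + 5·2 = 9820.
Σwᵢyᵢ = 90·7 + 70·2 + 40·6 + 900·3 + 70·7 + 5·5 = 4225.
x* = 9820/1175 = 8.36, y* = 4225/1175 = 3.60.

(8.36, 3.60)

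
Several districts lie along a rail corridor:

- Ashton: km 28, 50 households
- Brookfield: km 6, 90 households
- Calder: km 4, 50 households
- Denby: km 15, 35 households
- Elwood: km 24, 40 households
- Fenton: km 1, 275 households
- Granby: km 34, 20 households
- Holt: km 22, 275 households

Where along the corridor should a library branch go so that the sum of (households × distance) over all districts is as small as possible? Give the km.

x = 15

For a sum of weighted absolute distances on a line, the optimum is the weighted median (not the mean). Total weight W = 835; half-weight = 417.5.
Sort by position and accumulate weight:
  km 1 (Fenton, w=275) → cum 275
  km 4 (Calder, w=50) → cum 325
  km 6 (Brookfield, w=90) → cum 415
  km 15 (Denby, w=35) → cum 450  ≥ 417.5 → median here
  km 22 (Holt, w=275) → cum 725
  km 24 (Elwood, w=40) → cum 765
  km 28 (Ashton, w=50) → cum 815
  km 34 (Granby, w=20) → cum 835
Optimal location: km 15.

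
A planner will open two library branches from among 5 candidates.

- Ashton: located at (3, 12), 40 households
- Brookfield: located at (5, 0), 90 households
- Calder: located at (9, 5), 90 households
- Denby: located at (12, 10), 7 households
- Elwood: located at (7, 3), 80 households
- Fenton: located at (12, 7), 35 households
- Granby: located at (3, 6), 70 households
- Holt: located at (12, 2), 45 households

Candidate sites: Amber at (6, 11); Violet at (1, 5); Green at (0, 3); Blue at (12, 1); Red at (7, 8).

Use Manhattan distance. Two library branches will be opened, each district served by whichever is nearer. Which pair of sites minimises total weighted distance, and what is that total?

{Blue, Red}, total 2614

Evaluate every pair (each demand assigned to the nearer of the two):
  {Blue, Red}: total = 2614
  {Violet, Blue}: total = 2798
  {Amber, Blue}: total = 2934
  {Violet, Red}: total = 2944
  {Green, Red}: total = 3064
  {Amber, Red}: total = 3084
  {Green, Blue}: total = 3128
  {Amber, Violet}: total = 3569
  {Amber, Green}: total = 3654
  {Violet, Green}: total = 3722
Best pair: {Blue, Red} with total 2614.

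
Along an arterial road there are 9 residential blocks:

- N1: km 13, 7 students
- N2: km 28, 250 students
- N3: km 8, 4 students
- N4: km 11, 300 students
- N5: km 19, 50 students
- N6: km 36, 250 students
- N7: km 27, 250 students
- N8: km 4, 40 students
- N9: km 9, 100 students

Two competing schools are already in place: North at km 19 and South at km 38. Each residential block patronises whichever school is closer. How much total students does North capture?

The indifferent point is the midpoint (19+38)/2 = 28.5; residential blocks left of it (closer to North at 19) go to North, those right go to South.
  N8 at 4 (w=40) → North
  N3 at 8 (w=4) → North
  N9 at 9 (w=100) → North
  N4 at 11 (w=300) → North
  N1 at 13 (w=7) → North
  N5 at 19 (w=50) → North
  N7 at 27 (w=250) → North
  N2 at 28 (w=250) → North
  N6 at 36 (w=250) → South
North captures 1001; South captures 250.

1001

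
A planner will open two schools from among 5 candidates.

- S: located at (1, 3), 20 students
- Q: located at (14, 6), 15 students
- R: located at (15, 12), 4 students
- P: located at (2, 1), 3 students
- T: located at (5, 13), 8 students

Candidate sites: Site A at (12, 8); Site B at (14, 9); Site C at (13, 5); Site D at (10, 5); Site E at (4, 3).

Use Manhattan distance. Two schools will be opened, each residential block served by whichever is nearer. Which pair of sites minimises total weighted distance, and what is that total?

{Site B, Site E}, total 221

Evaluate every pair (each demand assigned to the nearer of the two):
  {Site B, Site E}: total = 221
  {Site C, Site E}: total = 226
  {Site A, Site E}: total = 248
  {Site D, Site E}: total = 283
  {Site B, Site D}: total = 421
  {Site C, Site D}: total = 426
  {Site A, Site D}: total = 440
  {Site B, Site C}: total = 475
  {Site A, Site C}: total = 479
  {Site A, Site B}: total = 528
Best pair: {Site B, Site E} with total 221.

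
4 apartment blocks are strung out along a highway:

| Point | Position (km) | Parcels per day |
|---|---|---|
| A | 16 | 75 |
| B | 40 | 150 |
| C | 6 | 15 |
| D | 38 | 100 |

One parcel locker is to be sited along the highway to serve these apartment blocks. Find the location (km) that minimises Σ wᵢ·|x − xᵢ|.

x = 38

For a sum of weighted absolute distances on a line, the optimum is the weighted median (not the mean). Total weight W = 340; half-weight = 170.
Sort by position and accumulate weight:
  km 6 (C, w=15) → cum 15
  km 16 (A, w=75) → cum 90
  km 38 (D, w=100) → cum 190  ≥ 170 → median here
  km 40 (B, w=150) → cum 340
Optimal location: km 38.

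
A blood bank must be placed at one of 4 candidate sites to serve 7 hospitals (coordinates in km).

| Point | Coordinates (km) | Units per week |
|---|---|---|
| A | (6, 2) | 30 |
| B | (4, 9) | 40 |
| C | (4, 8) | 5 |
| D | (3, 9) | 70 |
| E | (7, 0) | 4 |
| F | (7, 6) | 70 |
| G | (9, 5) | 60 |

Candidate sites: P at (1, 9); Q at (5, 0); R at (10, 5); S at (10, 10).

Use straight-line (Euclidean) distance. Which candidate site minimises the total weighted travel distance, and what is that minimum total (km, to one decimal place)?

Total weighted distance at each candidate:
  P (1, 9): total = 1583.4
  Q (5, 0): total = 1949.9
  R (10, 5): total = 1341.0
  S (10, 10): total = 1735.9
Minimum is at R with total 1341.0 km.

R, total 1341.0 km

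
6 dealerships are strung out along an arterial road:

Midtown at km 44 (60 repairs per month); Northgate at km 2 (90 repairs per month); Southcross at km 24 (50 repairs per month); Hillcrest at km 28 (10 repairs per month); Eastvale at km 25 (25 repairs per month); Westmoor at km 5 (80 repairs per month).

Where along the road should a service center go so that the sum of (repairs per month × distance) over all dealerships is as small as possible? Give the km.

x = 5

For a sum of weighted absolute distances on a line, the optimum is the weighted median (not the mean). Total weight W = 315; half-weight = 157.5.
Sort by position and accumulate weight:
  km 2 (Northgate, w=90) → cum 90
  km 5 (Westmoor, w=80) → cum 170  ≥ 157.5 → median here
  km 24 (Southcross, w=50) → cum 220
  km 25 (Eastvale, w=25) → cum 245
  km 28 (Hillcrest, w=10) → cum 255
  km 44 (Midtown, w=60) → cum 315
Optimal location: km 5.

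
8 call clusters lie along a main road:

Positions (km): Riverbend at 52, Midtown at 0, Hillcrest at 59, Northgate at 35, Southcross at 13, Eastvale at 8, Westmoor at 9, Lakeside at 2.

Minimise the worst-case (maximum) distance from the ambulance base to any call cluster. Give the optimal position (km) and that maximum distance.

location 29.5, max distance 29.5

The 1-center on a line is the midpoint of the two extreme points: leftmost at 0, rightmost at 59.
Optimal location = (0 + 59)/2 = 29.5; maximum distance = (59 − 0)/2 = 29.5.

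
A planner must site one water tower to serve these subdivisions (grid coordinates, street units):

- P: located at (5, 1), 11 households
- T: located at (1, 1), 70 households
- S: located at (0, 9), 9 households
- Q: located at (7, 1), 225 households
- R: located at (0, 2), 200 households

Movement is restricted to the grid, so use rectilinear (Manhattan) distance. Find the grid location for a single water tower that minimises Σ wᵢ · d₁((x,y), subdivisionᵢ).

(1, 1)

Manhattan distance separates: Σwᵢ(|x−xᵢ|+|y−yᵢ|) = Σwᵢ|x−xᵢ| + Σwᵢ|y−yᵢ|, so x and y are optimised independently as 1-D weighted medians.
Total weight W = 515; half = 257.5.
x-coordinate, sorted with cumulative weight:
  x=0 (S, w=9) cum 9
  x=0 (R, w=200) cum 209
  x=1 (T, w=70) cum 279  ← median
  x=5 (P, w=11) cum 290
  x=7 (Q, w=225) cum 515
⇒ x* = 1
y-coordinate, sorted with cumulative weight:
  y=1 (P, w=11) cum 11
  y=1 (T, w=70) cum 81
  y=1 (Q, w=225) cum 306  ← median
  y=2 (R, w=200) cum 506
  y=9 (S, w=9) cum 515
⇒ y* = 1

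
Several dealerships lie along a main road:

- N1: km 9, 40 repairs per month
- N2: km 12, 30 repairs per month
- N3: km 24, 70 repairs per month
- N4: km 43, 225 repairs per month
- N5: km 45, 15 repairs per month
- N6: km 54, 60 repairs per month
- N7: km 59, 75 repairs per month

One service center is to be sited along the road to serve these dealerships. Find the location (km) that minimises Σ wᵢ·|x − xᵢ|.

x = 43

For a sum of weighted absolute distances on a line, the optimum is the weighted median (not the mean). Total weight W = 515; half-weight = 257.5.
Sort by position and accumulate weight:
  km 9 (N1, w=40) → cum 40
  km 12 (N2, w=30) → cum 70
  km 24 (N3, w=70) → cum 140
  km 43 (N4, w=225) → cum 365  ≥ 257.5 → median here
  km 45 (N5, w=15) → cum 380
  km 54 (N6, w=60) → cum 440
  km 59 (N7, w=75) → cum 515
Optimal location: km 43.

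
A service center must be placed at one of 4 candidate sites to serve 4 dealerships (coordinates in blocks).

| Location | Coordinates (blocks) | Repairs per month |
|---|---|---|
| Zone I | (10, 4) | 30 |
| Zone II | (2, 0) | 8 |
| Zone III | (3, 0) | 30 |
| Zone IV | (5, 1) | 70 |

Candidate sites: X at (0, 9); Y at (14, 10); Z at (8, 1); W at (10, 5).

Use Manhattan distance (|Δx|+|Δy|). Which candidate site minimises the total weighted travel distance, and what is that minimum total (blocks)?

Z, total 596 blocks

Total weighted distance at each candidate:
  X (0, 9): total = 1808
  Y (14, 10): total = 2366
  Z (8, 1): total = 596
  W (10, 5): total = 1124
Minimum is at Z with total 596 blocks.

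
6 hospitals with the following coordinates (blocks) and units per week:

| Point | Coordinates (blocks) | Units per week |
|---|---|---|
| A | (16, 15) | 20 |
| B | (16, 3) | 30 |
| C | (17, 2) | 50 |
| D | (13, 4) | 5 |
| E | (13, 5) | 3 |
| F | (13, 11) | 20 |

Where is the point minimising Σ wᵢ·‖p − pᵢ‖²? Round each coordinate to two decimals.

The minimiser of Σwᵢ‖p−pᵢ‖² is the weighted centroid p* = (Σwᵢpᵢ)/(Σwᵢ).
Σwᵢ = 128.
Σwᵢxᵢ = 20·16 + 30·16 + 50·17 + 5·13 + 3·13 + 20·13 = 2014.
Σwᵢyᵢ = 20·15 + 30·3 + 50·2 + 5·4 + 3·5 + 20·11 = 745.
x* = 2014/128 = 15.73, y* = 745/128 = 5.82.

(15.73, 5.82)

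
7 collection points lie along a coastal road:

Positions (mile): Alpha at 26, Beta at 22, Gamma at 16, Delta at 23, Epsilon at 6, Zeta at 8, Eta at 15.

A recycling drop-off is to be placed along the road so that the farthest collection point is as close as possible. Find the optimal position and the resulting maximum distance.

The 1-center on a line is the midpoint of the two extreme points: leftmost at 6, rightmost at 26.
Optimal location = (6 + 26)/2 = 16; maximum distance = (26 − 6)/2 = 10.

location 16, max distance 10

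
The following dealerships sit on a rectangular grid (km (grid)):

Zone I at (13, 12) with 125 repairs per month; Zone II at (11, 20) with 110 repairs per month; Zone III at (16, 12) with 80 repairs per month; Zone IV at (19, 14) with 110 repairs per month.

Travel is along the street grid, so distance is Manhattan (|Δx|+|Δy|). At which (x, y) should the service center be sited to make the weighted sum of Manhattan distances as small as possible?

(13, 14)

Manhattan distance separates: Σwᵢ(|x−xᵢ|+|y−yᵢ|) = Σwᵢ|x−xᵢ| + Σwᵢ|y−yᵢ|, so x and y are optimised independently as 1-D weighted medians.
Total weight W = 425; half = 212.5.
x-coordinate, sorted with cumulative weight:
  x=11 (Zone II, w=110) cum 110
  x=13 (Zone I, w=125) cum 235  ← median
  x=16 (Zone III, w=80) cum 315
  x=19 (Zone IV, w=110) cum 425
⇒ x* = 13
y-coordinate, sorted with cumulative weight:
  y=12 (Zone I, w=125) cum 125
  y=12 (Zone III, w=80) cum 205
  y=14 (Zone IV, w=110) cum 315  ← median
  y=20 (Zone II, w=110) cum 425
⇒ y* = 14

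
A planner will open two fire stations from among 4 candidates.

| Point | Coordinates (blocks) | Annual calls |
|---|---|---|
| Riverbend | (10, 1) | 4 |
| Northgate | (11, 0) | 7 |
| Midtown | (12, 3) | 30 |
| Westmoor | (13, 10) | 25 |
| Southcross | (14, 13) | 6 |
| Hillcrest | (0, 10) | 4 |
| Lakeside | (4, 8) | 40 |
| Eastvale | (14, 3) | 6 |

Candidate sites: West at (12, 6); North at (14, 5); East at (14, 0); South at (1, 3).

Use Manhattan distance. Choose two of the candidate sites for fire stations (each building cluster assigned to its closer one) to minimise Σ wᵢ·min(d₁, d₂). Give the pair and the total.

Evaluate every pair (each demand assigned to the nearer of the two):
  {West, South}: total = 728
  {North, South}: total = 770
  {West, East}: total = 792
  {West, North}: total = 816
  {East, South}: total = 914
  {North, East}: total = 967
Best pair: {West, South} with total 728.

{West, South}, total 728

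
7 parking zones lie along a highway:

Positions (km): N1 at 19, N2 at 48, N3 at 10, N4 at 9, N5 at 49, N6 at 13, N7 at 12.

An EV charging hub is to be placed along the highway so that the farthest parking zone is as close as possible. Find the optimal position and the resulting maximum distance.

location 29, max distance 20

The 1-center on a line is the midpoint of the two extreme points: leftmost at 9, rightmost at 49.
Optimal location = (9 + 49)/2 = 29; maximum distance = (49 − 9)/2 = 20.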